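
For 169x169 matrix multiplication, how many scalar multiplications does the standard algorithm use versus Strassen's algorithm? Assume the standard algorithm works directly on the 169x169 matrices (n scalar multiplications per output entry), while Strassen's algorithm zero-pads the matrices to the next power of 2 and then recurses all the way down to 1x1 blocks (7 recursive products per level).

Matrix multiplication for 169x169 matrices:

Strassen's algorithm requires power-of-2 dimensions. Pad 169x169 to 256x256 (next power of 2).

Standard algorithm: 169^3 = 4826809 multiplications
Strassen's algorithm: 7^(log2(256)) = 7^8 = 5764801 multiplications
Difference: 4826809 - 5764801 = -937992 (Strassen uses MORE here due to padding overhead — for small or just-over-power-of-2 n, padding can outweigh the per-level savings)

Standard: 4826809 multiplications (169^3). Strassen: 5764801 multiplications (7^8, after padding to 256x256). Strassen reduces 8 recursive multiplications to 7 at each level.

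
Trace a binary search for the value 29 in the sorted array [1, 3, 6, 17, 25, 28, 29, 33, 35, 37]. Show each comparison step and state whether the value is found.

Binary search for 29 in [1, 3, 6, 17, 25, 28, 29, 33, 35, 37]:

lo=0, hi=9, mid=4, arr[mid]=25 -> 25 < 29, search right half
lo=5, hi=9, mid=7, arr[mid]=33 -> 33 > 29, search left half
lo=5, hi=6, mid=5, arr[mid]=28 -> 28 < 29, search right half
lo=6, hi=6, mid=6, arr[mid]=29 -> Found target at index 6!

Binary search finds 29 at index 6 after 4 comparisons. The search repeatedly halves the search space by comparing with the middle element.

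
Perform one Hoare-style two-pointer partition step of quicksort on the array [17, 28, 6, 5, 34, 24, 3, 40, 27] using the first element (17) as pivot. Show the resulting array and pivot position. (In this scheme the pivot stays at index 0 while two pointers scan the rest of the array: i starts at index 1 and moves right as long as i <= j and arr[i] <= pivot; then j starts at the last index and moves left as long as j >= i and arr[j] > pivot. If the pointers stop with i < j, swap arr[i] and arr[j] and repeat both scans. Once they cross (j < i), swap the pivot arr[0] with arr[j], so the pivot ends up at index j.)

Hoare-style two-pointer partition with pivot = 17:

Initial array: [17, 28, 6, 5, 34, 24, 3, 40, 27]

Pointers start at i = 1, j = 8.
i stops at index 1 (arr[1]=28 > 17), j stops at index 6 (arr[6]=3 <= 17): swap arr[1] and arr[6], array becomes [17, 3, 6, 5, 34, 24, 28, 40, 27]
i ends at 4, j ends at 3: the pointers have crossed (j < i), so scanning stops.

Swap pivot arr[0] with arr[3] to place pivot at position 3: [5, 3, 6, 17, 34, 24, 28, 40, 27]
Pivot position: 3

After partitioning with pivot 17, the array becomes [5, 3, 6, 17, 34, 24, 28, 40, 27]. The pivot is placed at index 3. All elements to the left of the pivot are <= 17, and all elements to the right are > 17.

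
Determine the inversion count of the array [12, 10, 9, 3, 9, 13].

Finding inversions in [12, 10, 9, 3, 9, 13]:

(0, 1): arr[0]=12 > arr[1]=10
(0, 2): arr[0]=12 > arr[2]=9
(0, 3): arr[0]=12 > arr[3]=3
(0, 4): arr[0]=12 > arr[4]=9
(1, 2): arr[1]=10 > arr[2]=9
(1, 3): arr[1]=10 > arr[3]=3
(1, 4): arr[1]=10 > arr[4]=9
(2, 3): arr[2]=9 > arr[3]=3

Total inversions: 8

The array has 8 inversion(s): (0,1), (0,2), (0,3), (0,4), (1,2), (1,3), (1,4), (2,3). Each pair (i,j) satisfies i < j and arr[i] > arr[j].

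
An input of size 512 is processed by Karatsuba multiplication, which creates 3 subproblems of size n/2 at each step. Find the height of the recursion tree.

For divide and conquer with division factor 2:

Problem sizes at each level:
Level 0: 512
Level 1: 256
Level 2: 128
Level 3: 64
Level 4: 32
Level 5: 16
Level 6: 8
Level 7: 4
Level 8: 2
Level 9: 1

The root is level 0 and the size-1 base case is level 9 (the tree spans levels 0 through 9, i.e. 10 levels counting the root), so the depth is the number of divisions: log_2(512) = 9

The recursion tree depth is log_2(512) = 9. At each level, the problem size is divided by 2, so it takes 9 divisions to reduce to a base case of size 1. The algorithm makes 3 recursive calls at each level.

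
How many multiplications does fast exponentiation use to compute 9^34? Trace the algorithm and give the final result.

Computing 9^34 by squaring (build up from 9^1; each line after the first costs one multiplication):

9^1 = 9
9^2 = (9^1)^2 = 9^2 = 81
9^4 = (9^2)^2 = 81^2 = 6561
9^8 = (9^4)^2 = 6561^2 = 43046721
9^16 = (9^8)^2 = 43046721^2 = 1853020188851841
9^17 = 9 * 9^16 = 9 * 1853020188851841 = 16677181699666569
9^34 = (9^17)^2 = 16677181699666569^2 = 278128389443693511257285776231761

Result: 278128389443693511257285776231761
Multiplications needed: 6 (6 lines after 9^1)

9^34 = 278128389443693511257285776231761. Using exponentiation by squaring, this requires 6 multiplications. The key idea: if the exponent is even, square the half-power; if odd, multiply by the base once.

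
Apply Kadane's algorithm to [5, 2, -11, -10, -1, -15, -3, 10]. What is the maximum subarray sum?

Using Kadane's algorithm on [5, 2, -11, -10, -1, -15, -3, 10]:

Scanning through the array:
Position 1 (value 2): max_ending_here = 7, max_so_far = 7
Position 2 (value -11): max_ending_here = -4, max_so_far = 7
Position 3 (value -10): max_ending_here = -10, max_so_far = 7
Position 4 (value -1): max_ending_here = -1, max_so_far = 7
Position 5 (value -15): max_ending_here = -15, max_so_far = 7
Position 6 (value -3): max_ending_here = -3, max_so_far = 7
Position 7 (value 10): max_ending_here = 10, max_so_far = 10

Maximum subarray: [10]
Maximum sum: 10

The maximum subarray is [10] with sum 10. This subarray runs from index 7 to index 7.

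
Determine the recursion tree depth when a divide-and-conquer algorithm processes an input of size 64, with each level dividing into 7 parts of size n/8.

For divide and conquer with division factor 8:

Problem sizes at each level:
Level 0: 64
Level 1: 8
Level 2: 1

The root is level 0 and the size-1 base case is level 2 (the tree spans levels 0 through 2, i.e. 3 levels counting the root), so the depth is the number of divisions: log_8(64) = 2

The recursion tree depth is log_8(64) = 2. At each level, the problem size is divided by 8, so it takes 2 divisions to reduce to a base case of size 1. The algorithm makes 7 recursive calls at each level.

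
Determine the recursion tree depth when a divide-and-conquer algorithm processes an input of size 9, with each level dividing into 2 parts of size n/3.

For divide and conquer with division factor 3:

Problem sizes at each level:
Level 0: 9
Level 1: 3
Level 2: 1

The root is level 0 and the size-1 base case is level 2 (the tree spans levels 0 through 2, i.e. 3 levels counting the root), so the depth is the number of divisions: log_3(9) = 2

The recursion tree depth is log_3(9) = 2. At each level, the problem size is divided by 3, so it takes 2 divisions to reduce to a base case of size 1. The algorithm makes 2 recursive calls at each level.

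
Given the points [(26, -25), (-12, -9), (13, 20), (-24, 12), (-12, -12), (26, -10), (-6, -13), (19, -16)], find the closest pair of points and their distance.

Computing all pairwise distances among 8 points:

d((26, -25), (-12, -9)) = 41.2311
d((26, -25), (13, 20)) = 46.8402
d((26, -25), (-24, 12)) = 62.2013
d((26, -25), (-12, -12)) = 40.1622
d((26, -25), (26, -10)) = 15.0
d((26, -25), (-6, -13)) = 34.176
d((26, -25), (19, -16)) = 11.4018
d((-12, -9), (13, 20)) = 38.2884
d((-12, -9), (-24, 12)) = 24.1868
d((-12, -9), (-12, -12)) = 3.0 <-- minimum
d((-12, -9), (26, -10)) = 38.0132
d((-12, -9), (-6, -13)) = 7.2111
d((-12, -9), (19, -16)) = 31.7805
d((13, 20), (-24, 12)) = 37.855
d((13, 20), (-12, -12)) = 40.6079
d((13, 20), (26, -10)) = 32.6956
d((13, 20), (-6, -13)) = 38.0789
d((13, 20), (19, -16)) = 36.4966
d((-24, 12), (-12, -12)) = 26.8328
d((-24, 12), (26, -10)) = 54.626
d((-24, 12), (-6, -13)) = 30.8058
d((-24, 12), (19, -16)) = 51.3128
d((-12, -12), (26, -10)) = 38.0526
d((-12, -12), (-6, -13)) = 6.0828
d((-12, -12), (19, -16)) = 31.257
d((26, -10), (-6, -13)) = 32.1403
d((26, -10), (19, -16)) = 9.2195
d((-6, -13), (19, -16)) = 25.1794

Closest pair: (-12, -9) and (-12, -12) with distance 3.0

The closest pair is (-12, -9) and (-12, -12) with Euclidean distance 3.0. For 8 points, brute-force pairwise comparison is shown above. For large n, the divide-and-conquer algorithm (sort by x, recurse on halves, check the dividing strip) achieves O(n log n).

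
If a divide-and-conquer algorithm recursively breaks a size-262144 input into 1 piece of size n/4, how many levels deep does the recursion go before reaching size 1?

For divide and conquer with division factor 4:

Problem sizes at each level:
Level 0: 262144
Level 1: 65536
Level 2: 16384
Level 3: 4096
Level 4: 1024
Level 5: 256
Level 6: 64
Level 7: 16
Level 8: 4
Level 9: 1

The root is level 0 and the size-1 base case is level 9 (the tree spans levels 0 through 9, i.e. 10 levels counting the root), so the depth is the number of divisions: log_4(262144) = 9

The recursion tree depth is log_4(262144) = 9. At each level, the problem size is divided by 4, so it takes 9 divisions to reduce to a base case of size 1. The algorithm makes 1 recursive call at each level.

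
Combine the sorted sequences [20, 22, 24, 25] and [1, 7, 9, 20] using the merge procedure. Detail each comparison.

Merging process:

Compare 20 vs 1: take 1 from right. Merged: [1]
Compare 20 vs 7: take 7 from right. Merged: [1, 7]
Compare 20 vs 9: take 9 from right. Merged: [1, 7, 9]
Compare 20 vs 20: take 20 from left. Merged: [1, 7, 9, 20]
Compare 22 vs 20: take 20 from right. Merged: [1, 7, 9, 20, 20]
Append remaining from left: [22, 24, 25]. Merged: [1, 7, 9, 20, 20, 22, 24, 25]

Final merged array: [1, 7, 9, 20, 20, 22, 24, 25]
Total comparisons: 5

The merged array is [1, 7, 9, 20, 20, 22, 24, 25], requiring 5 comparisons. The merge step runs in O(n) time where n is the total number of elements.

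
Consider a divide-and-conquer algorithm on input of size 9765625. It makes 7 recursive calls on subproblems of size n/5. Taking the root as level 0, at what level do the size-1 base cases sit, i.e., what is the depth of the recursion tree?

For divide and conquer with division factor 5:

Problem sizes at each level:
Level 0: 9765625
Level 1: 1953125
Level 2: 390625
Level 3: 78125
Level 4: 15625
Level 5: 3125
Level 6: 625
Level 7: 125
Level 8: 25
Level 9: 5
Level 10: 1

The root is level 0 and the size-1 base case is level 10 (the tree spans levels 0 through 10, i.e. 11 levels counting the root), so the depth is the number of divisions: log_5(9765625) = 10

The recursion tree depth is log_5(9765625) = 10. At each level, the problem size is divided by 5, so it takes 10 divisions to reduce to a base case of size 1. The algorithm makes 7 recursive calls at each level.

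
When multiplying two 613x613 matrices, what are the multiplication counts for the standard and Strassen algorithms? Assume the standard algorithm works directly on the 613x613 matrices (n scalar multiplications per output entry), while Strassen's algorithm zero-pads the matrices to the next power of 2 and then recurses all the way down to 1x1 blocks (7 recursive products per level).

Matrix multiplication for 613x613 matrices:

Strassen's algorithm requires power-of-2 dimensions. Pad 613x613 to 1024x1024 (next power of 2).

Standard algorithm: 613^3 = 230346397 multiplications
Strassen's algorithm: 7^(log2(1024)) = 7^10 = 282475249 multiplications
Difference: 230346397 - 282475249 = -52128852 (Strassen uses MORE here due to padding overhead — for small or just-over-power-of-2 n, padding can outweigh the per-level savings)

Standard: 230346397 multiplications (613^3). Strassen: 282475249 multiplications (7^10, after padding to 1024x1024). Strassen reduces 8 recursive multiplications to 7 at each level.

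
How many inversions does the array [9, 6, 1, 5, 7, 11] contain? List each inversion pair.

Finding inversions in [9, 6, 1, 5, 7, 11]:

(0, 1): arr[0]=9 > arr[1]=6
(0, 2): arr[0]=9 > arr[2]=1
(0, 3): arr[0]=9 > arr[3]=5
(0, 4): arr[0]=9 > arr[4]=7
(1, 2): arr[1]=6 > arr[2]=1
(1, 3): arr[1]=6 > arr[3]=5

Total inversions: 6

The array has 6 inversion(s): (0,1), (0,2), (0,3), (0,4), (1,2), (1,3). Each pair (i,j) satisfies i < j and arr[i] > arr[j].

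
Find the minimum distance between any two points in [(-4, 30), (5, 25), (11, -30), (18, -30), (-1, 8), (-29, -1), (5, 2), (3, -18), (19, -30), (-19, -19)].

Computing all pairwise distances among 10 points:

d((-4, 30), (5, 25)) = 10.2956
d((-4, 30), (11, -30)) = 61.8466
d((-4, 30), (18, -30)) = 63.9062
d((-4, 30), (-1, 8)) = 22.2036
d((-4, 30), (-29, -1)) = 39.8246
d((-4, 30), (5, 2)) = 29.4109
d((-4, 30), (3, -18)) = 48.5077
d((-4, 30), (19, -30)) = 64.2573
d((-4, 30), (-19, -19)) = 51.2445
d((5, 25), (11, -30)) = 55.3263
d((5, 25), (18, -30)) = 56.5155
d((5, 25), (-1, 8)) = 18.0278
d((5, 25), (-29, -1)) = 42.8019
d((5, 25), (5, 2)) = 23.0
d((5, 25), (3, -18)) = 43.0465
d((5, 25), (19, -30)) = 56.7539
d((5, 25), (-19, -19)) = 50.1199
d((11, -30), (18, -30)) = 7.0
d((11, -30), (-1, 8)) = 39.8497
d((11, -30), (-29, -1)) = 49.4065
d((11, -30), (5, 2)) = 32.5576
d((11, -30), (3, -18)) = 14.4222
d((11, -30), (19, -30)) = 8.0
d((11, -30), (-19, -19)) = 31.9531
d((18, -30), (-1, 8)) = 42.4853
d((18, -30), (-29, -1)) = 55.2268
d((18, -30), (5, 2)) = 34.5398
d((18, -30), (3, -18)) = 19.2094
d((18, -30), (19, -30)) = 1.0 <-- minimum
d((18, -30), (-19, -19)) = 38.6005
d((-1, 8), (-29, -1)) = 29.4109
d((-1, 8), (5, 2)) = 8.4853
d((-1, 8), (3, -18)) = 26.3059
d((-1, 8), (19, -30)) = 42.9418
d((-1, 8), (-19, -19)) = 32.45
d((-29, -1), (5, 2)) = 34.1321
d((-29, -1), (3, -18)) = 36.2353
d((-29, -1), (19, -30)) = 56.0803
d((-29, -1), (-19, -19)) = 20.5913
d((5, 2), (3, -18)) = 20.0998
d((5, 2), (19, -30)) = 34.9285
d((5, 2), (-19, -19)) = 31.8904
d((3, -18), (19, -30)) = 20.0
d((3, -18), (-19, -19)) = 22.0227
d((19, -30), (-19, -19)) = 39.5601

Closest pair: (18, -30) and (19, -30) with distance 1.0

The closest pair is (18, -30) and (19, -30) with Euclidean distance 1.0. For 10 points, brute-force pairwise comparison is shown above. For large n, the divide-and-conquer algorithm (sort by x, recurse on halves, check the dividing strip) achieves O(n log n).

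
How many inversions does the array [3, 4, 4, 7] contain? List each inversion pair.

Finding inversions in [3, 4, 4, 7]:


Total inversions: 0

The array has 0 inversions. It is already sorted.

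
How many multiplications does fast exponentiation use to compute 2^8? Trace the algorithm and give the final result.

Computing 2^8 by squaring (build up from 2^1; each line after the first costs one multiplication):

2^1 = 2
2^2 = (2^1)^2 = 2^2 = 4
2^4 = (2^2)^2 = 4^2 = 16
2^8 = (2^4)^2 = 16^2 = 256

Result: 256
Multiplications needed: 3 (3 lines after 2^1)

2^8 = 256. Using exponentiation by squaring, this requires 3 multiplications. The key idea: if the exponent is even, square the half-power; if odd, multiply by the base once.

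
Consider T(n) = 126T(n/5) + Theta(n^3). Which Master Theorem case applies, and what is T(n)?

Master Theorem for T(n) = 126T(n/5) + O(n^3):

a = 126, b = 5, c = 3
log_b(a) = log_5(126) = 3.0050

Case 1: c = 3 < log_5(126) = 3.0050
T(n) = O(n^(log_5 126))

For T(n) = 126T(n/5) + O(n^3): log_5(126) = 3.0050. This is Case 1 of the Master Theorem (c < log_b(a), work dominated by leaves), giving O(n^(log_5 126)).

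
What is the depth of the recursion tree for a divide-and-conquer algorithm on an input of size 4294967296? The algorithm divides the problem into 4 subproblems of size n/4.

For divide and conquer with division factor 4:

Problem sizes at each level:
Level 0: 4294967296
Level 1: 1073741824
Level 2: 268435456
Level 3: 67108864
Level 4: 16777216
Level 5: 4194304
Level 6: 1048576
Level 7: 262144
Level 8: 65536
Level 9: 16384
Level 10: 4096
Level 11: 1024
Level 12: 256
Level 13: 64
Level 14: 16
Level 15: 4
Level 16: 1

The root is level 0 and the size-1 base case is level 16 (the tree spans levels 0 through 16, i.e. 17 levels counting the root), so the depth is the number of divisions: log_4(4294967296) = 16

The recursion tree depth is log_4(4294967296) = 16. At each level, the problem size is divided by 4, so it takes 16 divisions to reduce to a base case of size 1. The algorithm makes 4 recursive calls at each level.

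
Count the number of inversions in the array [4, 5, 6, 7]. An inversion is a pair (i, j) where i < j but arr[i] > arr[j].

Finding inversions in [4, 5, 6, 7]:


Total inversions: 0

The array has 0 inversions. It is already sorted.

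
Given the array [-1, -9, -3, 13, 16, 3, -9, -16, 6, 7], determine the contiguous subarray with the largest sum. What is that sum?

Using Kadane's algorithm on [-1, -9, -3, 13, 16, 3, -9, -16, 6, 7]:

Scanning through the array:
Position 1 (value -9): max_ending_here = -9, max_so_far = -1
Position 2 (value -3): max_ending_here = -3, max_so_far = -1
Position 3 (value 13): max_ending_here = 13, max_so_far = 13
Position 4 (value 16): max_ending_here = 29, max_so_far = 29
Position 5 (value 3): max_ending_here = 32, max_so_far = 32
Position 6 (value -9): max_ending_here = 23, max_so_far = 32
Position 7 (value -16): max_ending_here = 7, max_so_far = 32
Position 8 (value 6): max_ending_here = 13, max_so_far = 32
Position 9 (value 7): max_ending_here = 20, max_so_far = 32

Maximum subarray: [13, 16, 3]
Maximum sum: 32

The maximum subarray is [13, 16, 3] with sum 32. This subarray runs from index 3 to index 5.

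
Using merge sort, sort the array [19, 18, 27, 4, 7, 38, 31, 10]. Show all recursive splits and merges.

Merge sort trace:

Split: [19, 18, 27, 4, 7, 38, 31, 10] -> [19, 18, 27, 4] and [7, 38, 31, 10]
  Split: [19, 18, 27, 4] -> [19, 18] and [27, 4]
    Split: [19, 18] -> [19] and [18]
    Merge: [19] + [18] -> [18, 19]
    Split: [27, 4] -> [27] and [4]
    Merge: [27] + [4] -> [4, 27]
  Merge: [18, 19] + [4, 27] -> [4, 18, 19, 27]
  Split: [7, 38, 31, 10] -> [7, 38] and [31, 10]
    Split: [7, 38] -> [7] and [38]
    Merge: [7] + [38] -> [7, 38]
    Split: [31, 10] -> [31] and [10]
    Merge: [31] + [10] -> [10, 31]
  Merge: [7, 38] + [10, 31] -> [7, 10, 31, 38]
Merge: [4, 18, 19, 27] + [7, 10, 31, 38] -> [4, 7, 10, 18, 19, 27, 31, 38]

Final sorted array: [4, 7, 10, 18, 19, 27, 31, 38]

The merge sort proceeds by recursively splitting the array and merging sorted halves.
After all merges, the sorted array is [4, 7, 10, 18, 19, 27, 31, 38].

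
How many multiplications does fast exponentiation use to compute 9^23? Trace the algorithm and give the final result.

Computing 9^23 by squaring (build up from 9^1; each line after the first costs one multiplication):

9^1 = 9
9^2 = (9^1)^2 = 9^2 = 81
9^4 = (9^2)^2 = 81^2 = 6561
9^5 = 9 * 9^4 = 9 * 6561 = 59049
9^10 = (9^5)^2 = 59049^2 = 3486784401
9^11 = 9 * 9^10 = 9 * 3486784401 = 31381059609
9^22 = (9^11)^2 = 31381059609^2 = 984770902183611232881
9^23 = 9 * 9^22 = 9 * 984770902183611232881 = 8862938119652501095929

Result: 8862938119652501095929
Multiplications needed: 7 (7 lines after 9^1)

9^23 = 8862938119652501095929. Using exponentiation by squaring, this requires 7 multiplications. The key idea: if the exponent is even, square the half-power; if odd, multiply by the base once.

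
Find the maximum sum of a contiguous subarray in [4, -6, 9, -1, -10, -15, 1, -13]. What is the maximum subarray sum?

Using Kadane's algorithm on [4, -6, 9, -1, -10, -15, 1, -13]:

Scanning through the array:
Position 1 (value -6): max_ending_here = -2, max_so_far = 4
Position 2 (value 9): max_ending_here = 9, max_so_far = 9
Position 3 (value -1): max_ending_here = 8, max_so_far = 9
Position 4 (value -10): max_ending_here = -2, max_so_far = 9
Position 5 (value -15): max_ending_here = -15, max_so_far = 9
Position 6 (value 1): max_ending_here = 1, max_so_far = 9
Position 7 (value -13): max_ending_here = -12, max_so_far = 9

Maximum subarray: [9]
Maximum sum: 9

The maximum subarray is [9] with sum 9. This subarray runs from index 2 to index 2.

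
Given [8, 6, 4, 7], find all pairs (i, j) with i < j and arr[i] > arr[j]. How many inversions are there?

Finding inversions in [8, 6, 4, 7]:

(0, 1): arr[0]=8 > arr[1]=6
(0, 2): arr[0]=8 > arr[2]=4
(0, 3): arr[0]=8 > arr[3]=7
(1, 2): arr[1]=6 > arr[2]=4

Total inversions: 4

The array has 4 inversion(s): (0,1), (0,2), (0,3), (1,2). Each pair (i,j) satisfies i < j and arr[i] > arr[j].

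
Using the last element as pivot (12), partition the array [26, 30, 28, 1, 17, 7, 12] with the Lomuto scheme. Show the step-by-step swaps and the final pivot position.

Lomuto partition with pivot = 12:

Initial array: [26, 30, 28, 1, 17, 7, 12]

arr[0]=26 > 12: no swap
arr[1]=30 > 12: no swap
arr[2]=28 > 12: no swap
arr[3]=1 <= 12: swap with position 0, array becomes [1, 30, 28, 26, 17, 7, 12]
arr[4]=17 > 12: no swap
arr[5]=7 <= 12: swap with position 1, array becomes [1, 7, 28, 26, 17, 30, 12]

Place pivot at position 2: [1, 7, 12, 26, 17, 30, 28]
Pivot position: 2

After partitioning with pivot 12, the array becomes [1, 7, 12, 26, 17, 30, 28]. The pivot is placed at index 2. All elements to the left of the pivot are <= 12, and all elements to the right are > 12.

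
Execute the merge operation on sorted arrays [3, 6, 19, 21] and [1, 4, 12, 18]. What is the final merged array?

Merging process:

Compare 3 vs 1: take 1 from right. Merged: [1]
Compare 3 vs 4: take 3 from left. Merged: [1, 3]
Compare 6 vs 4: take 4 from right. Merged: [1, 3, 4]
Compare 6 vs 12: take 6 from left. Merged: [1, 3, 4, 6]
Compare 19 vs 12: take 12 from right. Merged: [1, 3, 4, 6, 12]
Compare 19 vs 18: take 18 from right. Merged: [1, 3, 4, 6, 12, 18]
Append remaining from left: [19, 21]. Merged: [1, 3, 4, 6, 12, 18, 19, 21]

Final merged array: [1, 3, 4, 6, 12, 18, 19, 21]
Total comparisons: 6

The merged array is [1, 3, 4, 6, 12, 18, 19, 21], requiring 6 comparisons. The merge step runs in O(n) time where n is the total number of elements.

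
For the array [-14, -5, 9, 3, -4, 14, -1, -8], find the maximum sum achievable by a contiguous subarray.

Using Kadane's algorithm on [-14, -5, 9, 3, -4, 14, -1, -8]:

Scanning through the array:
Position 1 (value -5): max_ending_here = -5, max_so_far = -5
Position 2 (value 9): max_ending_here = 9, max_so_far = 9
Position 3 (value 3): max_ending_here = 12, max_so_far = 12
Position 4 (value -4): max_ending_here = 8, max_so_far = 12
Position 5 (value 14): max_ending_here = 22, max_so_far = 22
Position 6 (value -1): max_ending_here = 21, max_so_far = 22
Position 7 (value -8): max_ending_here = 13, max_so_far = 22

Maximum subarray: [9, 3, -4, 14]
Maximum sum: 22

The maximum subarray is [9, 3, -4, 14] with sum 22. This subarray runs from index 2 to index 5.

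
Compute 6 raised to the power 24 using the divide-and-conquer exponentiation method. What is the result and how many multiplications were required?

Computing 6^24 by squaring (build up from 6^1; each line after the first costs one multiplication):

6^1 = 6
6^2 = (6^1)^2 = 6^2 = 36
6^3 = 6 * 6^2 = 6 * 36 = 216
6^6 = (6^3)^2 = 216^2 = 46656
6^12 = (6^6)^2 = 46656^2 = 2176782336
6^24 = (6^12)^2 = 2176782336^2 = 4738381338321616896

Result: 4738381338321616896
Multiplications needed: 5 (5 lines after 6^1)

6^24 = 4738381338321616896. Using exponentiation by squaring, this requires 5 multiplications. The key idea: if the exponent is even, square the half-power; if odd, multiply by the base once.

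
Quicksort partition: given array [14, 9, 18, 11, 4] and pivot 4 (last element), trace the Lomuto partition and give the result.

Lomuto partition with pivot = 4:

Initial array: [14, 9, 18, 11, 4]

arr[0]=14 > 4: no swap
arr[1]=9 > 4: no swap
arr[2]=18 > 4: no swap
arr[3]=11 > 4: no swap

Place pivot at position 0: [4, 9, 18, 11, 14]
Pivot position: 0

After partitioning with pivot 4, the array becomes [4, 9, 18, 11, 14]. The pivot is placed at index 0. All elements to the left of the pivot are <= 4, and all elements to the right are > 4.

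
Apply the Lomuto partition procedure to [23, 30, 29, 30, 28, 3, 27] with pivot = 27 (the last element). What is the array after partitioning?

Lomuto partition with pivot = 27:

Initial array: [23, 30, 29, 30, 28, 3, 27]

arr[0]=23 <= 27: swap with position 0, array becomes [23, 30, 29, 30, 28, 3, 27]
arr[1]=30 > 27: no swap
arr[2]=29 > 27: no swap
arr[3]=30 > 27: no swap
arr[4]=28 > 27: no swap
arr[5]=3 <= 27: swap with position 1, array becomes [23, 3, 29, 30, 28, 30, 27]

Place pivot at position 2: [23, 3, 27, 30, 28, 30, 29]
Pivot position: 2

After partitioning with pivot 27, the array becomes [23, 3, 27, 30, 28, 30, 29]. The pivot is placed at index 2. All elements to the left of the pivot are <= 27, and all elements to the right are > 27.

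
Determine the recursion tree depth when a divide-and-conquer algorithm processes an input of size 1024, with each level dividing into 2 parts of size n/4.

For divide and conquer with division factor 4:

Problem sizes at each level:
Level 0: 1024
Level 1: 256
Level 2: 64
Level 3: 16
Level 4: 4
Level 5: 1

The root is level 0 and the size-1 base case is level 5 (the tree spans levels 0 through 5, i.e. 6 levels counting the root), so the depth is the number of divisions: log_4(1024) = 5

The recursion tree depth is log_4(1024) = 5. At each level, the problem size is divided by 4, so it takes 5 divisions to reduce to a base case of size 1. The algorithm makes 2 recursive calls at each level.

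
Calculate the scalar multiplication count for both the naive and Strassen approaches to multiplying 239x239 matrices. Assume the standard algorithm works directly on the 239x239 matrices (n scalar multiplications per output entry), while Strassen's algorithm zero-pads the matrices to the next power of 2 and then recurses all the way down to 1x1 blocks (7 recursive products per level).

Matrix multiplication for 239x239 matrices:

Strassen's algorithm requires power-of-2 dimensions. Pad 239x239 to 256x256 (next power of 2).

Standard algorithm: 239^3 = 13651919 multiplications
Strassen's algorithm: 7^(log2(256)) = 7^8 = 5764801 multiplications
Savings: 13651919 - 5764801 = 7887118 multiplications

Standard: 13651919 multiplications (239^3). Strassen: 5764801 multiplications (7^8, after padding to 256x256). Strassen reduces 8 recursive multiplications to 7 at each level.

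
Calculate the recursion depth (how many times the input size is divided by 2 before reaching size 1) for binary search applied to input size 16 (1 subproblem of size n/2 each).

For divide and conquer with division factor 2:

Problem sizes at each level:
Level 0: 16
Level 1: 8
Level 2: 4
Level 3: 2
Level 4: 1

The root is level 0 and the size-1 base case is level 4 (the tree spans levels 0 through 4, i.e. 5 levels counting the root), so the depth is the number of divisions: log_2(16) = 4

The recursion tree depth is log_2(16) = 4. At each level, the problem size is divided by 2, so it takes 4 divisions to reduce to a base case of size 1. The algorithm makes 1 recursive call at each level.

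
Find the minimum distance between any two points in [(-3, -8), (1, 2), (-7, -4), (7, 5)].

Computing all pairwise distances among 4 points:

d((-3, -8), (1, 2)) = 10.7703
d((-3, -8), (-7, -4)) = 5.6569 <-- minimum
d((-3, -8), (7, 5)) = 16.4012
d((1, 2), (-7, -4)) = 10.0
d((1, 2), (7, 5)) = 6.7082
d((-7, -4), (7, 5)) = 16.6433

Closest pair: (-3, -8) and (-7, -4) with distance 5.6569

The closest pair is (-3, -8) and (-7, -4) with Euclidean distance 5.6569. For 4 points, brute-force pairwise comparison is shown above. For large n, the divide-and-conquer algorithm (sort by x, recurse on halves, check the dividing strip) achieves O(n log n).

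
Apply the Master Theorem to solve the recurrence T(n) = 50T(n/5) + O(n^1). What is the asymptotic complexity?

Master Theorem for T(n) = 50T(n/5) + O(n^1):

a = 50, b = 5, c = 1
log_b(a) = log_5(50) = 2.4307

Case 1: c = 1 < log_5(50) = 2.4307
T(n) = O(n^(log_5 50))

For T(n) = 50T(n/5) + O(n^1): log_5(50) = 2.4307. This is Case 1 of the Master Theorem (c < log_b(a), work dominated by leaves), giving O(n^(log_5 50)).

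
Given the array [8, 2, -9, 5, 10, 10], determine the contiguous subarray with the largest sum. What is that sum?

Using Kadane's algorithm on [8, 2, -9, 5, 10, 10]:

Scanning through the array:
Position 1 (value 2): max_ending_here = 10, max_so_far = 10
Position 2 (value -9): max_ending_here = 1, max_so_far = 10
Position 3 (value 5): max_ending_here = 6, max_so_far = 10
Position 4 (value 10): max_ending_here = 16, max_so_far = 16
Position 5 (value 10): max_ending_here = 26, max_so_far = 26

Maximum subarray: [8, 2, -9, 5, 10, 10]
Maximum sum: 26

The maximum subarray is [8, 2, -9, 5, 10, 10] with sum 26. This subarray runs from index 0 to index 5.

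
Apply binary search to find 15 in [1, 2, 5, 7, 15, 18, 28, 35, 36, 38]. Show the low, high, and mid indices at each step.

Binary search for 15 in [1, 2, 5, 7, 15, 18, 28, 35, 36, 38]:

lo=0, hi=9, mid=4, arr[mid]=15 -> Found target at index 4!

Binary search finds 15 at index 4 after 1 comparisons. The search repeatedly halves the search space by comparing with the middle element.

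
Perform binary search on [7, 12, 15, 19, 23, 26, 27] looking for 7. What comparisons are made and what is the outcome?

Binary search for 7 in [7, 12, 15, 19, 23, 26, 27]:

lo=0, hi=6, mid=3, arr[mid]=19 -> 19 > 7, search left half
lo=0, hi=2, mid=1, arr[mid]=12 -> 12 > 7, search left half
lo=0, hi=0, mid=0, arr[mid]=7 -> Found target at index 0!

Binary search finds 7 at index 0 after 3 comparisons. The search repeatedly halves the search space by comparing with the middle element.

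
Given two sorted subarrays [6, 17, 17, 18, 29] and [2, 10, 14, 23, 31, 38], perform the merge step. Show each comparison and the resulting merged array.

Merging process:

Compare 6 vs 2: take 2 from right. Merged: [2]
Compare 6 vs 10: take 6 from left. Merged: [2, 6]
Compare 17 vs 10: take 10 from right. Merged: [2, 6, 10]
Compare 17 vs 14: take 14 from right. Merged: [2, 6, 10, 14]
Compare 17 vs 23: take 17 from left. Merged: [2, 6, 10, 14, 17]
Compare 17 vs 23: take 17 from left. Merged: [2, 6, 10, 14, 17, 17]
Compare 18 vs 23: take 18 from left. Merged: [2, 6, 10, 14, 17, 17, 18]
Compare 29 vs 23: take 23 from right. Merged: [2, 6, 10, 14, 17, 17, 18, 23]
Compare 29 vs 31: take 29 from left. Merged: [2, 6, 10, 14, 17, 17, 18, 23, 29]
Append remaining from right: [31, 38]. Merged: [2, 6, 10, 14, 17, 17, 18, 23, 29, 31, 38]

Final merged array: [2, 6, 10, 14, 17, 17, 18, 23, 29, 31, 38]
Total comparisons: 9

The merged array is [2, 6, 10, 14, 17, 17, 18, 23, 29, 31, 38], requiring 9 comparisons. The merge step runs in O(n) time where n is the total number of elements.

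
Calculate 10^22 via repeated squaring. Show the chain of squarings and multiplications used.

Computing 10^22 by squaring (build up from 10^1; each line after the first costs one multiplication):

10^1 = 10
10^2 = (10^1)^2 = 10^2 = 100
10^4 = (10^2)^2 = 100^2 = 10000
10^5 = 10 * 10^4 = 10 * 10000 = 100000
10^10 = (10^5)^2 = 100000^2 = 10000000000
10^11 = 10 * 10^10 = 10 * 10000000000 = 100000000000
10^22 = (10^11)^2 = 100000000000^2 = 10000000000000000000000

Result: 10000000000000000000000
Multiplications needed: 6 (6 lines after 10^1)

10^22 = 10000000000000000000000. Using exponentiation by squaring, this requires 6 multiplications. The key idea: if the exponent is even, square the half-power; if odd, multiply by the base once.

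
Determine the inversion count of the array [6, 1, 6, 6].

Finding inversions in [6, 1, 6, 6]:

(0, 1): arr[0]=6 > arr[1]=1

Total inversions: 1

The array has 1 inversion(s): (0,1). Each pair (i,j) satisfies i < j and arr[i] > arr[j].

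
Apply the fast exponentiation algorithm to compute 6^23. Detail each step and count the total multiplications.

Computing 6^23 by squaring (build up from 6^1; each line after the first costs one multiplication):

6^1 = 6
6^2 = (6^1)^2 = 6^2 = 36
6^4 = (6^2)^2 = 36^2 = 1296
6^5 = 6 * 6^4 = 6 * 1296 = 7776
6^10 = (6^5)^2 = 7776^2 = 60466176
6^11 = 6 * 6^10 = 6 * 60466176 = 362797056
6^22 = (6^11)^2 = 362797056^2 = 131621703842267136
6^23 = 6 * 6^22 = 6 * 131621703842267136 = 789730223053602816

Result: 789730223053602816
Multiplications needed: 7 (7 lines after 6^1)

6^23 = 789730223053602816. Using exponentiation by squaring, this requires 7 multiplications. The key idea: if the exponent is even, square the half-power; if odd, multiply by the base once.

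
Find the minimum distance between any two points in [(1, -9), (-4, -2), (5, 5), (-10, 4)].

Computing all pairwise distances among 4 points:

d((1, -9), (-4, -2)) = 8.6023
d((1, -9), (5, 5)) = 14.5602
d((1, -9), (-10, 4)) = 17.0294
d((-4, -2), (5, 5)) = 11.4018
d((-4, -2), (-10, 4)) = 8.4853 <-- minimum
d((5, 5), (-10, 4)) = 15.0333

Closest pair: (-4, -2) and (-10, 4) with distance 8.4853

The closest pair is (-4, -2) and (-10, 4) with Euclidean distance 8.4853. For 4 points, brute-force pairwise comparison is shown above. For large n, the divide-and-conquer algorithm (sort by x, recurse on halves, check the dividing strip) achieves O(n log n).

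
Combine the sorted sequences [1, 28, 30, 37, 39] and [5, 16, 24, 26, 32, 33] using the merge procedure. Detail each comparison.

Merging process:

Compare 1 vs 5: take 1 from left. Merged: [1]
Compare 28 vs 5: take 5 from right. Merged: [1, 5]
Compare 28 vs 16: take 16 from right. Merged: [1, 5, 16]
Compare 28 vs 24: take 24 from right. Merged: [1, 5, 16, 24]
Compare 28 vs 26: take 26 from right. Merged: [1, 5, 16, 24, 26]
Compare 28 vs 32: take 28 from left. Merged: [1, 5, 16, 24, 26, 28]
Compare 30 vs 32: take 30 from left. Merged: [1, 5, 16, 24, 26, 28, 30]
Compare 37 vs 32: take 32 from right. Merged: [1, 5, 16, 24, 26, 28, 30, 32]
Compare 37 vs 33: take 33 from right. Merged: [1, 5, 16, 24, 26, 28, 30, 32, 33]
Append remaining from left: [37, 39]. Merged: [1, 5, 16, 24, 26, 28, 30, 32, 33, 37, 39]

Final merged array: [1, 5, 16, 24, 26, 28, 30, 32, 33, 37, 39]
Total comparisons: 9

The merged array is [1, 5, 16, 24, 26, 28, 30, 32, 33, 37, 39], requiring 9 comparisons. The merge step runs in O(n) time where n is the total number of elements.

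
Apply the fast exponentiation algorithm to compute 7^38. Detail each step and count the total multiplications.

Computing 7^38 by squaring (build up from 7^1; each line after the first costs one multiplication):

7^1 = 7
7^2 = (7^1)^2 = 7^2 = 49
7^4 = (7^2)^2 = 49^2 = 2401
7^8 = (7^4)^2 = 2401^2 = 5764801
7^9 = 7 * 7^8 = 7 * 5764801 = 40353607
7^18 = (7^9)^2 = 40353607^2 = 1628413597910449
7^19 = 7 * 7^18 = 7 * 1628413597910449 = 11398895185373143
7^38 = (7^19)^2 = 11398895185373143^2 = 129934811447123020117172145698449

Result: 129934811447123020117172145698449
Multiplications needed: 7 (7 lines after 7^1)

7^38 = 129934811447123020117172145698449. Using exponentiation by squaring, this requires 7 multiplications. The key idea: if the exponent is even, square the half-power; if odd, multiply by the base once.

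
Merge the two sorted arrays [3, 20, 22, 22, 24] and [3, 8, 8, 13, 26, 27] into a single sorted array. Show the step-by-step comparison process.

Merging process:

Compare 3 vs 3: take 3 from left. Merged: [3]
Compare 20 vs 3: take 3 from right. Merged: [3, 3]
Compare 20 vs 8: take 8 from right. Merged: [3, 3, 8]
Compare 20 vs 8: take 8 from right. Merged: [3, 3, 8, 8]
Compare 20 vs 13: take 13 from right. Merged: [3, 3, 8, 8, 13]
Compare 20 vs 26: take 20 from left. Merged: [3, 3, 8, 8, 13, 20]
Compare 22 vs 26: take 22 from left. Merged: [3, 3, 8, 8, 13, 20, 22]
Compare 22 vs 26: take 22 from left. Merged: [3, 3, 8, 8, 13, 20, 22, 22]
Compare 24 vs 26: take 24 from left. Merged: [3, 3, 8, 8, 13, 20, 22, 22, 24]
Append remaining from right: [26, 27]. Merged: [3, 3, 8, 8, 13, 20, 22, 22, 24, 26, 27]

Final merged array: [3, 3, 8, 8, 13, 20, 22, 22, 24, 26, 27]
Total comparisons: 9

The merged array is [3, 3, 8, 8, 13, 20, 22, 22, 24, 26, 27], requiring 9 comparisons. The merge step runs in O(n) time where n is the total number of elements.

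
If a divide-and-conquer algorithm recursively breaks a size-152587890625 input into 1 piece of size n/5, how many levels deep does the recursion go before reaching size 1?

For divide and conquer with division factor 5:

Problem sizes at each level:
Level 0: 152587890625
Level 1: 30517578125
Level 2: 6103515625
Level 3: 1220703125
Level 4: 244140625
Level 5: 48828125
Level 6: 9765625
Level 7: 1953125
Level 8: 390625
Level 9: 78125
Level 10: 15625
Level 11: 3125
Level 12: 625
Level 13: 125
Level 14: 25
Level 15: 5
Level 16: 1

The root is level 0 and the size-1 base case is level 16 (the tree spans levels 0 through 16, i.e. 17 levels counting the root), so the depth is the number of divisions: log_5(152587890625) = 16

The recursion tree depth is log_5(152587890625) = 16. At each level, the problem size is divided by 5, so it takes 16 divisions to reduce to a base case of size 1. The algorithm makes 1 recursive call at each level.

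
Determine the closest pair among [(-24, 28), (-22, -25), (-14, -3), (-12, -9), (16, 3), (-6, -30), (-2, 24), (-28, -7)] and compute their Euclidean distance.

Computing all pairwise distances among 8 points:

d((-24, 28), (-22, -25)) = 53.0377
d((-24, 28), (-14, -3)) = 32.573
d((-24, 28), (-12, -9)) = 38.8973
d((-24, 28), (16, 3)) = 47.1699
d((-24, 28), (-6, -30)) = 60.7289
d((-24, 28), (-2, 24)) = 22.3607
d((-24, 28), (-28, -7)) = 35.2278
d((-22, -25), (-14, -3)) = 23.4094
d((-22, -25), (-12, -9)) = 18.868
d((-22, -25), (16, 3)) = 47.2017
d((-22, -25), (-6, -30)) = 16.7631
d((-22, -25), (-2, 24)) = 52.9245
d((-22, -25), (-28, -7)) = 18.9737
d((-14, -3), (-12, -9)) = 6.3246 <-- minimum
d((-14, -3), (16, 3)) = 30.5941
d((-14, -3), (-6, -30)) = 28.1603
d((-14, -3), (-2, 24)) = 29.5466
d((-14, -3), (-28, -7)) = 14.5602
d((-12, -9), (16, 3)) = 30.4631
d((-12, -9), (-6, -30)) = 21.8403
d((-12, -9), (-2, 24)) = 34.4819
d((-12, -9), (-28, -7)) = 16.1245
d((16, 3), (-6, -30)) = 39.6611
d((16, 3), (-2, 24)) = 27.6586
d((16, 3), (-28, -7)) = 45.1221
d((-6, -30), (-2, 24)) = 54.1479
d((-6, -30), (-28, -7)) = 31.8277
d((-2, 24), (-28, -7)) = 40.4599

Closest pair: (-14, -3) and (-12, -9) with distance 6.3246

The closest pair is (-14, -3) and (-12, -9) with Euclidean distance 6.3246. For 8 points, brute-force pairwise comparison is shown above. For large n, the divide-and-conquer algorithm (sort by x, recurse on halves, check the dividing strip) achieves O(n log n).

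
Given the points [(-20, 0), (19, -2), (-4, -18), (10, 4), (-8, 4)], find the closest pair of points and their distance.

Computing all pairwise distances among 5 points:

d((-20, 0), (19, -2)) = 39.0512
d((-20, 0), (-4, -18)) = 24.0832
d((-20, 0), (10, 4)) = 30.2655
d((-20, 0), (-8, 4)) = 12.6491
d((19, -2), (-4, -18)) = 28.0179
d((19, -2), (10, 4)) = 10.8167 <-- minimum
d((19, -2), (-8, 4)) = 27.6586
d((-4, -18), (10, 4)) = 26.0768
d((-4, -18), (-8, 4)) = 22.3607
d((10, 4), (-8, 4)) = 18.0

Closest pair: (19, -2) and (10, 4) with distance 10.8167

The closest pair is (19, -2) and (10, 4) with Euclidean distance 10.8167. For 5 points, brute-force pairwise comparison is shown above. For large n, the divide-and-conquer algorithm (sort by x, recurse on halves, check the dividing strip) achieves O(n log n).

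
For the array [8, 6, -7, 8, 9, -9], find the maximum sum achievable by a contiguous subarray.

Using Kadane's algorithm on [8, 6, -7, 8, 9, -9]:

Scanning through the array:
Position 1 (value 6): max_ending_here = 14, max_so_far = 14
Position 2 (value -7): max_ending_here = 7, max_so_far = 14
Position 3 (value 8): max_ending_here = 15, max_so_far = 15
Position 4 (value 9): max_ending_here = 24, max_so_far = 24
Position 5 (value -9): max_ending_here = 15, max_so_far = 24

Maximum subarray: [8, 6, -7, 8, 9]
Maximum sum: 24

The maximum subarray is [8, 6, -7, 8, 9] with sum 24. This subarray runs from index 0 to index 4.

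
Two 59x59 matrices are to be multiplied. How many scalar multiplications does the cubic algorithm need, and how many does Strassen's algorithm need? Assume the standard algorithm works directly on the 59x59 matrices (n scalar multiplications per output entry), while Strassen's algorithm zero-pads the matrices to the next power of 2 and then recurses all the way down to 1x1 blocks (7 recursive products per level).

Matrix multiplication for 59x59 matrices:

Strassen's algorithm requires power-of-2 dimensions. Pad 59x59 to 64x64 (next power of 2).

Standard algorithm: 59^3 = 205379 multiplications
Strassen's algorithm: 7^(log2(64)) = 7^6 = 117649 multiplications
Savings: 205379 - 117649 = 87730 multiplications

Standard: 205379 multiplications (59^3). Strassen: 117649 multiplications (7^6, after padding to 64x64). Strassen reduces 8 recursive multiplications to 7 at each level.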